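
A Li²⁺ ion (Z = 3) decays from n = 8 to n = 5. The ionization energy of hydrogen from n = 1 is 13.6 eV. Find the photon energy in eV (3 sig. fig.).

The Bohr energies scale as Z², so for Z = 3: E_n = −122.4/n² eV.
E_8 = −122.4/64 = −1.913 eV and E_5 = −122.4/25 = −4.896 eV.
The photon energy is |E_8 − E_5| = 2.98 eV.

2.98 eV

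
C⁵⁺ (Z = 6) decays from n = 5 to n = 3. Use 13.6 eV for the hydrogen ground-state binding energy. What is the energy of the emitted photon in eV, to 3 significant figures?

The Bohr energies scale as Z², so for Z = 6: E_n = −489.6/n² eV.
E_5 = −489.6/25 = −19.58 eV and E_3 = −489.6/9 = −54.40 eV.
The photon energy is |E_5 − E_3| = 34.8 eV.

34.8 eV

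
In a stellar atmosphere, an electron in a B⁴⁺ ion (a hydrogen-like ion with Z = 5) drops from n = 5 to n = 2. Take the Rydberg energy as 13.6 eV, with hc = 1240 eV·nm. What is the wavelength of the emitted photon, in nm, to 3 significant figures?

For Z = 5 the level energies scale as Z², so the effective Rydberg energy is 13.6 × 25 = 340.0 eV.
ΔE = 340.0 × (1/2² − 1/5²) = 340.0 × 0.2100 = 71.40 eV.
λ = hc/ΔE = 1240 / 71.40 = 17.4 nm.

17.4 nm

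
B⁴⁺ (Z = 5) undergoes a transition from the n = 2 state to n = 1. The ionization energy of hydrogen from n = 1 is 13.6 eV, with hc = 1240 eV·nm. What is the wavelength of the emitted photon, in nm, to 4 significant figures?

4.863 nm

For Z = 5 the level energies scale as Z², so the effective Rydberg energy is 13.6 × 25 = 340.0 eV.
ΔE = 340.0 × (1/1² − 1/2²) = 340.0 × 0.7500 = 255.0 eV.
λ = hc/ΔE = 1240 / 255.0 = 4.863 nm.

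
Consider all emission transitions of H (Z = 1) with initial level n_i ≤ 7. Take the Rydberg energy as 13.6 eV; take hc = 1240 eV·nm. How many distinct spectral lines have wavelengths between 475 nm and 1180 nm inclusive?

4

Enumerate all n_i → n_f pairs with 1 ≤ n_f < n_i ≤ 7 and compute λ = 1240 / [13.6·1·(1/n_f² − 1/n_i²)].
Lines falling in [475, 1180] nm: 4→2 (486.3 nm), 3→2 (656.5 nm), 7→3 (1005 nm), 6→3 (1094 nm).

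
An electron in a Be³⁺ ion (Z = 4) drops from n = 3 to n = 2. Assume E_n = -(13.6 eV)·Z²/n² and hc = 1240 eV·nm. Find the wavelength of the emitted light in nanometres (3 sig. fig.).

For Z = 4 the level energies scale as Z², so the effective Rydberg energy is 13.6 × 16 = 217.6 eV.
ΔE = 217.6 × (1/2² − 1/3²) = 217.6 × 0.1389 = 30.22 eV.
λ = hc/ΔE = 1240 / 30.22 = 41.0 nm.

41.0 nm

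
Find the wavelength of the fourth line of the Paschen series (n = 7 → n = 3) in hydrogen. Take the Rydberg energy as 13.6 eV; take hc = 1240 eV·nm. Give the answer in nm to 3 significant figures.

The Paschen series terminates on n_f = 3; the fourth line has n_i = 3+4 = 7.
ΔE = 13.60 × (1/3² − 1/7²) = 1.234 eV.
λ = 1240 / 1.234 = 1010 nm.

1010 nm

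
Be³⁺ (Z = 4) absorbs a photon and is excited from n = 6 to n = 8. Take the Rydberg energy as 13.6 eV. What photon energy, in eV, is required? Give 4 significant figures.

The Bohr energies scale as Z², so for Z = 4: E_n = −217.6/n² eV.
E_8 = −217.6/64 = −3.400 eV and E_6 = −217.6/36 = −6.044 eV.
The photon energy is |E_8 − E_6| = 2.644 eV.

2.644 eV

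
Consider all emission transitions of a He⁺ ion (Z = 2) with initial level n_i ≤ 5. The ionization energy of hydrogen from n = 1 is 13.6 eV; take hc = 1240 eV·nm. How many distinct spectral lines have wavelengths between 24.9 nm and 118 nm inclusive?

Enumerate all n_i → n_f pairs with 1 ≤ n_f < n_i ≤ 5 and compute λ = 1240 / [13.6·4·(1/n_f² − 1/n_i²)].
Lines falling in [24.9, 118] nm: 3→1 (25.64 nm), 2→1 (30.39 nm), 5→2 (108.5 nm).

3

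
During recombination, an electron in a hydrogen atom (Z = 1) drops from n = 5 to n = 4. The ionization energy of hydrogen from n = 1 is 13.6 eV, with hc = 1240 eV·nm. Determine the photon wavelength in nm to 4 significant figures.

4052 nm

ΔE = 13.60 × (1/4² − 1/5²) = 13.60 × 0.02250 = 0.3060 eV.
λ = hc/ΔE = 1240 / 0.3060 = 4052 nm.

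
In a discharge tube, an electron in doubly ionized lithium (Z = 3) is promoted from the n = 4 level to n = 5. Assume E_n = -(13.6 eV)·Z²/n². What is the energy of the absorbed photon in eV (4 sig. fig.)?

2.754 eV

The Bohr energies scale as Z², so for Z = 3: E_n = −122.4/n² eV.
E_5 = −122.4/25 = −4.896 eV and E_4 = −122.4/16 = −7.650 eV.
The photon energy is |E_5 − E_4| = 2.754 eV.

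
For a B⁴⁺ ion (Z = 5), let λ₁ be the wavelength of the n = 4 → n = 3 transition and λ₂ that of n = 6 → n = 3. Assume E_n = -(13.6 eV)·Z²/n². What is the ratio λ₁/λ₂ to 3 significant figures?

1.71

λ ∝ 1/ΔE ∝ 1/(1/n_f² − 1/n_i²), and the Z² and hc factors cancel in the ratio.
λ₁/λ₂ = (1/3² − 1/6²)/(1/3² − 1/4²) = 0.08333/0.04861 = 1.71.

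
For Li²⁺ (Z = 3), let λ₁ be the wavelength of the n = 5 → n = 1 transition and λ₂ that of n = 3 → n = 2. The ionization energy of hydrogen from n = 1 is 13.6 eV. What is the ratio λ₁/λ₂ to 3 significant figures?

λ ∝ 1/ΔE ∝ 1/(1/n_f² − 1/n_i²), and the Z² and hc factors cancel in the ratio.
λ₁/λ₂ = (1/2² − 1/3²)/(1/1² − 1/5²) = 0.1389/0.9600 = 0.145.

0.145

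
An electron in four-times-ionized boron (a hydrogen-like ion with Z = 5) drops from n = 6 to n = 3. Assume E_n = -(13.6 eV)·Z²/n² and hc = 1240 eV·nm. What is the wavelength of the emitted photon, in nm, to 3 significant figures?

43.8 nm

For Z = 5 the level energies scale as Z², so the effective Rydberg energy is 13.6 × 25 = 340.0 eV.
ΔE = 340.0 × (1/3² − 1/6²) = 340.0 × 0.08333 = 28.33 eV.
λ = hc/ΔE = 1240 / 28.33 = 43.8 nm.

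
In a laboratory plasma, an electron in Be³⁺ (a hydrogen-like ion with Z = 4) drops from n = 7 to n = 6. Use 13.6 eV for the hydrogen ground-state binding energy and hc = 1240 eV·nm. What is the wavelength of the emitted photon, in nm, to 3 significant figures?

For Z = 4 the level energies scale as Z², so the effective Rydberg energy is 13.6 × 16 = 217.6 eV.
ΔE = 217.6 × (1/6² − 1/7²) = 217.6 × 0.007370 = 1.604 eV.
λ = hc/ΔE = 1240 / 1.604 = 773 nm.

773 nm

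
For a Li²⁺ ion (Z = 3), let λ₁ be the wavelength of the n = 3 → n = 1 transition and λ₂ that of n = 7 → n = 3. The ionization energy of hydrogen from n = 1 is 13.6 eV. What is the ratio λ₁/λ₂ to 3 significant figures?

0.102

λ ∝ 1/ΔE ∝ 1/(1/n_f² − 1/n_i²), and the Z² and hc factors cancel in the ratio.
λ₁/λ₂ = (1/3² − 1/7²)/(1/1² − 1/3²) = 0.09070/0.8889 = 0.102.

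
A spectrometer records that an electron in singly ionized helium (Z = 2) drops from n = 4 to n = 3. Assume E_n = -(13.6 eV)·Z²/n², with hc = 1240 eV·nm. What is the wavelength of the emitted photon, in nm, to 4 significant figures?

For Z = 2 the level energies scale as Z², so the effective Rydberg energy is 13.6 × 4 = 54.40 eV.
ΔE = 54.40 × (1/3² − 1/4²) = 54.40 × 0.04861 = 2.644 eV.
λ = hc/ΔE = 1240 / 2.644 = 468.9 nm.

468.9 nm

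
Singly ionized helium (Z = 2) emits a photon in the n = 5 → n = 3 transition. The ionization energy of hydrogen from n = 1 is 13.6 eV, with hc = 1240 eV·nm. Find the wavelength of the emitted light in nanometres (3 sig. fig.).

321 nm

For Z = 2 the level energies scale as Z², so the effective Rydberg energy is 13.6 × 4 = 54.40 eV.
ΔE = 54.40 × (1/3² − 1/5²) = 54.40 × 0.07111 = 3.868 eV.
λ = hc/ΔE = 1240 / 3.868 = 321 nm.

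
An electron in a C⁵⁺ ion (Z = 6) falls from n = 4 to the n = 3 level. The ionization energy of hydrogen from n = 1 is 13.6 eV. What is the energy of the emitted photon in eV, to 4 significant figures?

23.80 eV

The Bohr energies scale as Z², so for Z = 6: E_n = −489.6/n² eV.
E_4 = −489.6/16 = −30.60 eV and E_3 = −489.6/9 = −54.40 eV.
The photon energy is |E_4 − E_3| = 23.80 eV.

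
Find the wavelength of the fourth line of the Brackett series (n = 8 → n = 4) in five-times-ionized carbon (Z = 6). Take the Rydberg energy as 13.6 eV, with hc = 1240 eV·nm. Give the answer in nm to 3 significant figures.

54.0 nm

The Brackett series terminates on n_f = 4; the fourth line has n_i = 4+4 = 8.
ΔE = 489.6 × (1/4² − 1/8²) = 22.95 eV.
λ = 1240 / 22.95 = 54.0 nm.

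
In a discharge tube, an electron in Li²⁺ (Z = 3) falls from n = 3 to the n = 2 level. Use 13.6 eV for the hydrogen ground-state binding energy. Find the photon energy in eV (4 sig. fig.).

17.00 eV

The Bohr energies scale as Z², so for Z = 3: E_n = −122.4/n² eV.
E_3 = −122.4/9 = −13.60 eV and E_2 = −122.4/4 = −30.60 eV.
The photon energy is |E_3 − E_2| = 17.00 eV.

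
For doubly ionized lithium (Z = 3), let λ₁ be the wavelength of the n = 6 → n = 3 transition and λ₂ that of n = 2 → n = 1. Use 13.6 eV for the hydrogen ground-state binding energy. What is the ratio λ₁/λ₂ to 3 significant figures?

λ ∝ 1/ΔE ∝ 1/(1/n_f² − 1/n_i²), and the Z² and hc factors cancel in the ratio.
λ₁/λ₂ = (1/1² − 1/2²)/(1/3² − 1/6²) = 0.7500/0.08333 = 9.00.

9.00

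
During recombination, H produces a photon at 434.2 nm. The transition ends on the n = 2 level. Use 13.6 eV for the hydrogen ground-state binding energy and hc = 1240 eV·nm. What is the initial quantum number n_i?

n_i = 5

The photon energy is ΔE = hc/λ = 1240 / 434.2 = 2.856 eV.
With Z = 1, ΔE = 13.60 × (1/n_f² − 1/n_i²), so 1/n_f² − 1/n_i² = 0.2100.
With n_f = 2: 1/n_i² = 1/4 − 0.2100 = 0.04001, so n_i ≈ 5.00.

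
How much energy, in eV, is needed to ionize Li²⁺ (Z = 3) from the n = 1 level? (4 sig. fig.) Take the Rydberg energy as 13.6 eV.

E_n = −13.6 Z²/n² = −122.4/n² eV for Z = 3.
E_1 = −122.4/1 = −122.4 eV, so ionization (to E = 0) requires 122.4 eV.

122.4 eV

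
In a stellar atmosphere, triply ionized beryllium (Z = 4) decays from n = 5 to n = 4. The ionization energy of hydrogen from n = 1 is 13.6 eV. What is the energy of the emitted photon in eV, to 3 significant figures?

The Bohr energies scale as Z², so for Z = 4: E_n = −217.6/n² eV.
E_5 = −217.6/25 = −8.704 eV and E_4 = −217.6/16 = −13.60 eV.
The photon energy is |E_5 − E_4| = 4.90 eV.

4.90 eV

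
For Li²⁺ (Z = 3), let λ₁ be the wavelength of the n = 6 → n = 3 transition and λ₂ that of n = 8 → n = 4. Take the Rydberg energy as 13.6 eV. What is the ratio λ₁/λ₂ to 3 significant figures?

0.563

λ ∝ 1/ΔE ∝ 1/(1/n_f² − 1/n_i²), and the Z² and hc factors cancel in the ratio.
λ₁/λ₂ = (1/4² − 1/8²)/(1/3² − 1/6²) = 0.04688/0.08333 = 0.563.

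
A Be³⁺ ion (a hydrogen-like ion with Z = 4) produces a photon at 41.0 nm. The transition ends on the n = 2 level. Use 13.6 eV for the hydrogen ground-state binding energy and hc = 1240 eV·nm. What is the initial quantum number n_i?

The photon energy is ΔE = hc/λ = 1240 / 41.0 = 30.24 eV.
With Z = 4, ΔE = 217.6 × (1/n_f² − 1/n_i²), so 1/n_f² − 1/n_i² = 0.1390.
With n_f = 2: 1/n_i² = 1/4 − 0.1390 = 0.1110, so n_i ≈ 3.00.

n_i = 3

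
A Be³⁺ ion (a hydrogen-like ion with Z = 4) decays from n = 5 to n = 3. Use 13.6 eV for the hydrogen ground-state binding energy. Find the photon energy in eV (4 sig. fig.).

15.47 eV

The Bohr energies scale as Z², so for Z = 4: E_n = −217.6/n² eV.
E_5 = −217.6/25 = −8.704 eV and E_3 = −217.6/9 = −24.18 eV.
The photon energy is |E_5 − E_3| = 15.47 eV.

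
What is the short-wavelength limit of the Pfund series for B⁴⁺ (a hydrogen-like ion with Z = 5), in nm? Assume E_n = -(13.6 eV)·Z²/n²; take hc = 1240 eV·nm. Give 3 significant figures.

The Pfund series has lower level n_f = 5; the series limit corresponds to n_i → ∞.
ΔE_max = 13.6 × 25 / 5² = 13.60 eV.
λ_min = 1240 / 13.60 = 91.2 nm.

91.2 nm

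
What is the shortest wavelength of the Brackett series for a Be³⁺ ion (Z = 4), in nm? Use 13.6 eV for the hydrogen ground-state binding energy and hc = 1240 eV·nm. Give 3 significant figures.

The Brackett series has lower level n_f = 4; the series limit corresponds to n_i → ∞.
ΔE_max = 13.6 × 16 / 4² = 13.60 eV.
λ_min = 1240 / 13.60 = 91.2 nm.

91.2 nm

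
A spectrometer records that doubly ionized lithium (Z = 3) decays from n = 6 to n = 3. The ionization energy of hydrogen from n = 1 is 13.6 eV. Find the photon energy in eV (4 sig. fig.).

10.20 eV

The Bohr energies scale as Z², so for Z = 3: E_n = −122.4/n² eV.
E_6 = −122.4/36 = −3.400 eV and E_3 = −122.4/9 = −13.60 eV.
The photon energy is |E_6 − E_3| = 10.20 eV.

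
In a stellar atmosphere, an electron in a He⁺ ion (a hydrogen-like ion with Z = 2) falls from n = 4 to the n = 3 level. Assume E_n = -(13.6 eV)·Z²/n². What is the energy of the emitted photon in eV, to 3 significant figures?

The Bohr energies scale as Z², so for Z = 2: E_n = −54.40/n² eV.
E_4 = −54.40/16 = −3.400 eV and E_3 = −54.40/9 = −6.044 eV.
The photon energy is |E_4 − E_3| = 2.64 eV.

2.64 eV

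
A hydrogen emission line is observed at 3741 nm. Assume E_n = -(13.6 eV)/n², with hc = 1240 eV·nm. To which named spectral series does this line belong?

ΔE = 1240/3741 = 0.3315 eV.
This matches 13.6 × (1/5² − 1/8²), so n_f = 5: the Pfund series.

Pfund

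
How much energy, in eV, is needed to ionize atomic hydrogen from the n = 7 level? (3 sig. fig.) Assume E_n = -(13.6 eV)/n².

E_7 = −13.60/49 = −0.278 eV, so ionization (to E = 0) requires 0.278 eV.

0.278 eV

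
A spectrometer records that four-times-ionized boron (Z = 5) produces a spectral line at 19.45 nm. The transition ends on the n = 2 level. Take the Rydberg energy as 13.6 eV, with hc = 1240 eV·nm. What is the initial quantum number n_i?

The photon energy is ΔE = hc/λ = 1240 / 19.45 = 63.75 eV.
With Z = 5, ΔE = 340.0 × (1/n_f² − 1/n_i²), so 1/n_f² − 1/n_i² = 0.1875.
With n_f = 2: 1/n_i² = 1/4 − 0.1875 = 0.06249, so n_i ≈ 4.00.

n_i = 4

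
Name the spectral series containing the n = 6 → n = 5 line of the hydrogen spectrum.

The series is set by the lower level: n_f = 5 is the Pfund series.

Pfund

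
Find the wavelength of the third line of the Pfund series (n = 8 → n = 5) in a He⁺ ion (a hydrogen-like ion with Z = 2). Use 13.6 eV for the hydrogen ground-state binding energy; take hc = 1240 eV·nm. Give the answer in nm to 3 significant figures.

The Pfund series terminates on n_f = 5; the third line has n_i = 5+3 = 8.
ΔE = 54.40 × (1/5² − 1/8²) = 1.326 eV.
λ = 1240 / 1.326 = 935 nm.

935 nm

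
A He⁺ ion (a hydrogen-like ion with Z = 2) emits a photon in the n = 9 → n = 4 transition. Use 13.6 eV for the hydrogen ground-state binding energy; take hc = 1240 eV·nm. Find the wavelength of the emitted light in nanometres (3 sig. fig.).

454 nm

For Z = 2 the level energies scale as Z², so the effective Rydberg energy is 13.6 × 4 = 54.40 eV.
ΔE = 54.40 × (1/4² − 1/9²) = 54.40 × 0.05015 = 2.728 eV.
λ = hc/ΔE = 1240 / 2.728 = 454 nm.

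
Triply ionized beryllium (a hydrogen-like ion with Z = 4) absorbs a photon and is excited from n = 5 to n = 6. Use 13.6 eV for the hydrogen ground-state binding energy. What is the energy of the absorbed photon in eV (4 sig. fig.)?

2.660 eV

The Bohr energies scale as Z², so for Z = 4: E_n = −217.6/n² eV.
E_6 = −217.6/36 = −6.044 eV and E_5 = −217.6/25 = −8.704 eV.
The photon energy is |E_6 − E_5| = 2.660 eV.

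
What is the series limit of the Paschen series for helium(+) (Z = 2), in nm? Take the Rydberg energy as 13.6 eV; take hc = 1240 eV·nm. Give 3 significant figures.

205 nm

The Paschen series has lower level n_f = 3; the series limit corresponds to n_i → ∞.
ΔE_max = 13.6 × 4 / 3² = 6.044 eV.
λ_min = 1240 / 6.044 = 205 nm.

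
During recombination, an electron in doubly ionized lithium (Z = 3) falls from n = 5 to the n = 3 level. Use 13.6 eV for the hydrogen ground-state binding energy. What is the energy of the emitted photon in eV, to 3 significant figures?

The Bohr energies scale as Z², so for Z = 3: E_n = −122.4/n² eV.
E_5 = −122.4/25 = −4.896 eV and E_3 = −122.4/9 = −13.60 eV.
The photon energy is |E_5 − E_3| = 8.70 eV.

8.70 eV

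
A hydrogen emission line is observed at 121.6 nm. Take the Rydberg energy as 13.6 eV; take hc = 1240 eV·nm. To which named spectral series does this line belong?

Lyman

ΔE = 1240/121.6 = 10.20 eV.
This matches 13.6 × (1/1² − 1/2²), so n_f = 1: the Lyman series.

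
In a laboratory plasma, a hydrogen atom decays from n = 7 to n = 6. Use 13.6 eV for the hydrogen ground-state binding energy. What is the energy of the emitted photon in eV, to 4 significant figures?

E_7 = −13.60/49 = −0.2776 eV and E_6 = −13.60/36 = −0.3778 eV.
The photon energy is |E_7 − E_6| = 0.1002 eV.

0.1002 eV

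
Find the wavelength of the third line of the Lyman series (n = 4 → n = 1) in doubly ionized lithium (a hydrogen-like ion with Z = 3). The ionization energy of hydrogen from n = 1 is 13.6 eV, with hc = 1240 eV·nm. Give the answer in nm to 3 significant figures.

10.8 nm

The Lyman series terminates on n_f = 1; the third line has n_i = 1+3 = 4.
ΔE = 122.4 × (1/1² − 1/4²) = 114.8 eV.
λ = 1240 / 114.8 = 10.8 nm.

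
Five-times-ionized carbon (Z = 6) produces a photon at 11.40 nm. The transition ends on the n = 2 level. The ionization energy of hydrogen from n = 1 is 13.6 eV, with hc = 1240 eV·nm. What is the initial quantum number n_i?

The photon energy is ΔE = hc/λ = 1240 / 11.40 = 108.8 eV.
With Z = 6, ΔE = 489.6 × (1/n_f² − 1/n_i²), so 1/n_f² − 1/n_i² = 0.2222.
With n_f = 2: 1/n_i² = 1/4 − 0.2222 = 0.02784, so n_i ≈ 5.99.

n_i = 6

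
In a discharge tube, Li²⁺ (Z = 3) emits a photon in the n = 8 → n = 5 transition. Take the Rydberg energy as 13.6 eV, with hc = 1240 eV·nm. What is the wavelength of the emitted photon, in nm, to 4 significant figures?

For Z = 3 the level energies scale as Z², so the effective Rydberg energy is 13.6 × 9 = 122.4 eV.
ΔE = 122.4 × (1/5² − 1/8²) = 122.4 × 0.02438 = 2.984 eV.
λ = hc/ΔE = 1240 / 2.984 = 415.6 nm.

415.6 nm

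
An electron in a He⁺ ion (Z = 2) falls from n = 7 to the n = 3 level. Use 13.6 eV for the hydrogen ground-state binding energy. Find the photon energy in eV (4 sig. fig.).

The Bohr energies scale as Z², so for Z = 2: E_n = −54.40/n² eV.
E_7 = −54.40/49 = −1.110 eV and E_3 = −54.40/9 = −6.044 eV.
The photon energy is |E_7 − E_3| = 4.934 eV.

4.934 eV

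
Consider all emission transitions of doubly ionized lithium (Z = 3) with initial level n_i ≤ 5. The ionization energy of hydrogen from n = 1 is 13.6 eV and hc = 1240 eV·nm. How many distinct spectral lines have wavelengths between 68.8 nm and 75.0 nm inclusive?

Enumerate all n_i → n_f pairs with 1 ≤ n_f < n_i ≤ 5 and compute λ = 1240 / [13.6·9·(1/n_f² − 1/n_i²)].
Lines falling in [68.8, 75.0] nm: 3→2 (72.94 nm).

1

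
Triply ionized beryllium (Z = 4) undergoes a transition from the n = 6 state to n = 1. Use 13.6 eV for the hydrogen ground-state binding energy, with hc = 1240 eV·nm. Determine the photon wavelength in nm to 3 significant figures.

5.86 nm

For Z = 4 the level energies scale as Z², so the effective Rydberg energy is 13.6 × 16 = 217.6 eV.
ΔE = 217.6 × (1/1² − 1/6²) = 217.6 × 0.9722 = 211.6 eV.
λ = hc/ΔE = 1240 / 211.6 = 5.86 nm.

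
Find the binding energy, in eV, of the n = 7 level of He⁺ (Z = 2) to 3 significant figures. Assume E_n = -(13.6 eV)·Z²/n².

1.11 eV

E_n = −13.6 Z²/n² = −54.40/n² eV for Z = 2.
E_7 = −54.40/49 = −1.11 eV, so ionization (to E = 0) requires 1.11 eV.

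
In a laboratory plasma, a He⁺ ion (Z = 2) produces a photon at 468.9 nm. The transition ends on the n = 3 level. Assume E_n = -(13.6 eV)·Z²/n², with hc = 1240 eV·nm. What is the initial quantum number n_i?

The photon energy is ΔE = hc/λ = 1240 / 468.9 = 2.644 eV.
With Z = 2, ΔE = 54.40 × (1/n_f² − 1/n_i²), so 1/n_f² − 1/n_i² = 0.04861.
With n_f = 3: 1/n_i² = 1/9 − 0.04861 = 0.06250, so n_i ≈ 4.00.

n_i = 4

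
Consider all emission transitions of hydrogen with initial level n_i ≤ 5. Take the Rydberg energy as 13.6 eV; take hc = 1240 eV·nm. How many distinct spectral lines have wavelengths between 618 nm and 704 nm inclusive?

1

Enumerate all n_i → n_f pairs with 1 ≤ n_f < n_i ≤ 5 and compute λ = 1240 / [13.6·1·(1/n_f² − 1/n_i²)].
Lines falling in [618, 704] nm: 3→2 (656.5 nm).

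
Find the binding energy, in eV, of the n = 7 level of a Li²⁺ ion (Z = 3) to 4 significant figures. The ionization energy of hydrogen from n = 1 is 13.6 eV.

2.498 eV

E_n = −13.6 Z²/n² = −122.4/n² eV for Z = 3.
E_7 = −122.4/49 = −2.498 eV, so ionization (to E = 0) requires 2.498 eV.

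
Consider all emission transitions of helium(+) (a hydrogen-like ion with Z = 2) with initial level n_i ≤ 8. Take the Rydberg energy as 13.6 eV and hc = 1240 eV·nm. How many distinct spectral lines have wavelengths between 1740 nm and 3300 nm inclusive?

Enumerate all n_i → n_f pairs with 1 ≤ n_f < n_i ≤ 8 and compute λ = 1240 / [13.6·4·(1/n_f² − 1/n_i²)].
Lines falling in [1740, 3300] nm: 6→5 (1865 nm), 8→6 (1876 nm), 7→6 (3093 nm).

3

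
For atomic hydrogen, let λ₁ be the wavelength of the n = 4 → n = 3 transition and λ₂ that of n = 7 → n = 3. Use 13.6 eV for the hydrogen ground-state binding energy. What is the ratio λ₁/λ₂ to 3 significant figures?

1.87

λ ∝ 1/ΔE ∝ 1/(1/n_f² − 1/n_i²), and the Z² and hc factors cancel in the ratio.
λ₁/λ₂ = (1/3² − 1/7²)/(1/3² − 1/4²) = 0.09070/0.04861 = 1.87.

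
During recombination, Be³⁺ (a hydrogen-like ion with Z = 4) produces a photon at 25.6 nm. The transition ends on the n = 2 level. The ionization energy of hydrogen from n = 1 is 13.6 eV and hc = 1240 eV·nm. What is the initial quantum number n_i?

n_i = 6

The photon energy is ΔE = hc/λ = 1240 / 25.6 = 48.44 eV.
With Z = 4, ΔE = 217.6 × (1/n_f² − 1/n_i²), so 1/n_f² − 1/n_i² = 0.2226.
With n_f = 2: 1/n_i² = 1/4 − 0.2226 = 0.02740, so n_i ≈ 6.04.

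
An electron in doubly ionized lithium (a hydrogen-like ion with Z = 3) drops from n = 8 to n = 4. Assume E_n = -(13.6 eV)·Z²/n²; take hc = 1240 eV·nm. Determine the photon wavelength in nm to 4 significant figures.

For Z = 3 the level energies scale as Z², so the effective Rydberg energy is 13.6 × 9 = 122.4 eV.
ΔE = 122.4 × (1/4² − 1/8²) = 122.4 × 0.04688 = 5.738 eV.
λ = hc/ΔE = 1240 / 5.738 = 216.1 nm.

216.1 nm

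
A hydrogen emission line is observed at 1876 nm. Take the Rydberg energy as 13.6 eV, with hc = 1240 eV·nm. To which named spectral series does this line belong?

ΔE = 1240/1876 = 0.6610 eV.
This matches 13.6 × (1/3² − 1/4²), so n_f = 3: the Paschen series.

Paschen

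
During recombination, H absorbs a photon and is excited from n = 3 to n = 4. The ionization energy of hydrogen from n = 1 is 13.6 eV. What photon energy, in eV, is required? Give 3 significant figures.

E_4 = −13.60/16 = −0.8500 eV and E_3 = −13.60/9 = −1.511 eV.
The photon energy is |E_4 − E_3| = 0.661 eV.

0.661 eV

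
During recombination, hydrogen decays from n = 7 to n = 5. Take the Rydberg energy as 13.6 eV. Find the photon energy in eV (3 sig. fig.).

E_7 = −13.60/49 = −0.2776 eV and E_5 = −13.60/25 = −0.5440 eV.
The photon energy is |E_7 − E_5| = 0.266 eV.

0.266 eV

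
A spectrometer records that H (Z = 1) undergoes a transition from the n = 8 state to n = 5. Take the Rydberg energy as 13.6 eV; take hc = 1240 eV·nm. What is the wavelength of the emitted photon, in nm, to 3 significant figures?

ΔE = 13.60 × (1/5² − 1/8²) = 13.60 × 0.02438 = 0.3315 eV.
λ = hc/ΔE = 1240 / 0.3315 = 3740 nm.
This line belongs to the Pfund series.

3740 nm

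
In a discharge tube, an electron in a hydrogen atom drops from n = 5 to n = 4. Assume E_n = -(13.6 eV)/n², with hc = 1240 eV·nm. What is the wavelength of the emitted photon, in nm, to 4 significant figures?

ΔE = 13.60 × (1/4² − 1/5²) = 13.60 × 0.02250 = 0.3060 eV.
λ = hc/ΔE = 1240 / 0.3060 = 4052 nm.

4052 nm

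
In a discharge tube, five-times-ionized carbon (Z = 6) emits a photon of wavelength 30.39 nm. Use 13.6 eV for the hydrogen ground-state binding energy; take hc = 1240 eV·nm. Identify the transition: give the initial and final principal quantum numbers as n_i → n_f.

The photon energy is ΔE = hc/λ = 1240 / 30.39 = 40.80 eV.
With Z = 6, ΔE = 489.6 × (1/n_f² − 1/n_i²), so 1/n_f² − 1/n_i² = 0.08334.
Trying n_f = 3 gives 1/n_i² = 0.02777, i.e. n_i ≈ 6; this pair matches.

n_i = 6, n_f = 3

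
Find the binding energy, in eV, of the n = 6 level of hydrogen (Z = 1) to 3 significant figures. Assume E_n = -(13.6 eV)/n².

E_6 = −13.60/36 = −0.378 eV, so ionization (to E = 0) requires 0.378 eV.

0.378 eV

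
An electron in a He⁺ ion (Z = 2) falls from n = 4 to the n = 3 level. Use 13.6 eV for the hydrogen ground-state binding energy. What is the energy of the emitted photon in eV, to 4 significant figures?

The Bohr energies scale as Z², so for Z = 2: E_n = −54.40/n² eV.
E_4 = −54.40/16 = −3.400 eV and E_3 = −54.40/9 = −6.044 eV.
The photon energy is |E_4 − E_3| = 2.644 eV.

2.644 eV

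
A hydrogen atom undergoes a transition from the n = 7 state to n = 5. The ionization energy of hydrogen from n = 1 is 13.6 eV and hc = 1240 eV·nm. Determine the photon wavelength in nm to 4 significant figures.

ΔE = 13.60 × (1/5² − 1/7²) = 13.60 × 0.01959 = 0.2664 eV.
λ = hc/ΔE = 1240 / 0.2664 = 4654 nm.
This line belongs to the Pfund series.

4654 nm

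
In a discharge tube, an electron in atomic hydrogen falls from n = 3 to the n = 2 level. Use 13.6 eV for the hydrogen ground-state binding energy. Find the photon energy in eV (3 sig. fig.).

E_3 = −13.60/9 = −1.511 eV and E_2 = −13.60/4 = −3.400 eV.
The photon energy is |E_3 − E_2| = 1.89 eV.

1.89 eV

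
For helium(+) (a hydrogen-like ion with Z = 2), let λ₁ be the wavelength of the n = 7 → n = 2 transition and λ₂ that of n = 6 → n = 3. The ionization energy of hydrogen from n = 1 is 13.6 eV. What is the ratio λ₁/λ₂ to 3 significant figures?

λ ∝ 1/ΔE ∝ 1/(1/n_f² − 1/n_i²), and the Z² and hc factors cancel in the ratio.
λ₁/λ₂ = (1/3² − 1/6²)/(1/2² − 1/7²) = 0.08333/0.2296 = 0.363.

0.363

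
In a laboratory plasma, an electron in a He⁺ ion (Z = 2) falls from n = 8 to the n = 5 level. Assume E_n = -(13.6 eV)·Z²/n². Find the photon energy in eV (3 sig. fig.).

The Bohr energies scale as Z², so for Z = 2: E_n = −54.40/n² eV.
E_8 = −54.40/64 = −0.8500 eV and E_5 = −54.40/25 = −2.176 eV.
The photon energy is |E_8 − E_5| = 1.33 eV.

1.33 eV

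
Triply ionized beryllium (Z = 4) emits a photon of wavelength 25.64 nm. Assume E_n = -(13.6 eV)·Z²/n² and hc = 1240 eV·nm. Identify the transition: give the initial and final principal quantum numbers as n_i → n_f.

n_i = 6, n_f = 2

The photon energy is ΔE = hc/λ = 1240 / 25.64 = 48.36 eV.
With Z = 4, ΔE = 217.6 × (1/n_f² − 1/n_i²), so 1/n_f² − 1/n_i² = 0.2223.
Trying n_f = 2 gives 1/n_i² = 0.02775, i.e. n_i ≈ 6; this pair matches.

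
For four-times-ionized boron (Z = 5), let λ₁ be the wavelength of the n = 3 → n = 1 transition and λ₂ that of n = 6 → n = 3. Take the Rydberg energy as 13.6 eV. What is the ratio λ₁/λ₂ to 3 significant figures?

λ ∝ 1/ΔE ∝ 1/(1/n_f² − 1/n_i²), and the Z² and hc factors cancel in the ratio.
λ₁/λ₂ = (1/3² − 1/6²)/(1/1² − 1/3²) = 0.08333/0.8889 = 0.0938.

0.0938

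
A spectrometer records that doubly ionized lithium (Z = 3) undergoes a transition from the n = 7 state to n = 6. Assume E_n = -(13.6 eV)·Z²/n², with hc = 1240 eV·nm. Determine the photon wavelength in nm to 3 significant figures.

1370 nm

For Z = 3 the level energies scale as Z², so the effective Rydberg energy is 13.6 × 9 = 122.4 eV.
ΔE = 122.4 × (1/6² − 1/7²) = 122.4 × 0.007370 = 0.9020 eV.
λ = hc/ΔE = 1240 / 0.9020 = 1370 nm.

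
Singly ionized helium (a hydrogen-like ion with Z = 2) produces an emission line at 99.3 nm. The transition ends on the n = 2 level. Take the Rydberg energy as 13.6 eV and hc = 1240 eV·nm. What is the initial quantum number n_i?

The photon energy is ΔE = hc/λ = 1240 / 99.3 = 12.49 eV.
With Z = 2, ΔE = 54.40 × (1/n_f² − 1/n_i²), so 1/n_f² − 1/n_i² = 0.2295.
With n_f = 2: 1/n_i² = 1/4 − 0.2295 = 0.02045, so n_i ≈ 6.99.

n_i = 7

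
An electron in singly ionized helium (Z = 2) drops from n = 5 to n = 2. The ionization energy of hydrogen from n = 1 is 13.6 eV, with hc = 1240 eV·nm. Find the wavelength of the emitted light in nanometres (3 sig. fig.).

109 nm

For Z = 2 the level energies scale as Z², so the effective Rydberg energy is 13.6 × 4 = 54.40 eV.
ΔE = 54.40 × (1/2² − 1/5²) = 54.40 × 0.2100 = 11.42 eV.
λ = hc/ΔE = 1240 / 11.42 = 109 nm.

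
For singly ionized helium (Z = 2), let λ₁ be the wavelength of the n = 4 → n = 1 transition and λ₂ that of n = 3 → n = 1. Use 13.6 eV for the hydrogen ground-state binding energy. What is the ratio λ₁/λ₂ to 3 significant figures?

0.948

λ ∝ 1/ΔE ∝ 1/(1/n_f² − 1/n_i²), and the Z² and hc factors cancel in the ratio.
λ₁/λ₂ = (1/1² − 1/3²)/(1/1² − 1/4²) = 0.8889/0.9375 = 0.948.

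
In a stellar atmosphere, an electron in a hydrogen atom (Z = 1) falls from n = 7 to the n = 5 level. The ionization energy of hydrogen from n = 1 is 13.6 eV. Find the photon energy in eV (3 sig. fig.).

E_7 = −13.60/49 = −0.2776 eV and E_5 = −13.60/25 = −0.5440 eV.
The photon energy is |E_7 − E_5| = 0.266 eV.

0.266 eV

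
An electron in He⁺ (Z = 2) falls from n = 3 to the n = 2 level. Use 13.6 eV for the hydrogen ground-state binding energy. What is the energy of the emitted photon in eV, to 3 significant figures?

7.56 eV

The Bohr energies scale as Z², so for Z = 2: E_n = −54.40/n² eV.
E_3 = −54.40/9 = −6.044 eV and E_2 = −54.40/4 = −13.60 eV.
The photon energy is |E_3 − E_2| = 7.56 eV.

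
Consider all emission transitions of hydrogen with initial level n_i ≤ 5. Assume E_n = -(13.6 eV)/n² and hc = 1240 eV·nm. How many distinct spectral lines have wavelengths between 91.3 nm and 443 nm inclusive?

Enumerate all n_i → n_f pairs with 1 ≤ n_f < n_i ≤ 5 and compute λ = 1240 / [13.6·1·(1/n_f² − 1/n_i²)].
Lines falling in [91.3, 443] nm: 5→1 (94.98 nm), 4→1 (97.25 nm), 3→1 (102.6 nm), 2→1 (121.6 nm), 5→2 (434.2 nm).

5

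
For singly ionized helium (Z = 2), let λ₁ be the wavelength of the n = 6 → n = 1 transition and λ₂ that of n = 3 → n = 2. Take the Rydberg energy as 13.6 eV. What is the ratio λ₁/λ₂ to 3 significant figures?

λ ∝ 1/ΔE ∝ 1/(1/n_f² − 1/n_i²), and the Z² and hc factors cancel in the ratio.
λ₁/λ₂ = (1/2² − 1/3²)/(1/1² − 1/6²) = 0.1389/0.9722 = 0.143.

0.143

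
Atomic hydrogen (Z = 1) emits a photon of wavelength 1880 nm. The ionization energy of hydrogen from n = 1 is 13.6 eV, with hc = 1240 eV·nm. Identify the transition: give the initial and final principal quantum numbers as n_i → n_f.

n_i = 4, n_f = 3

The photon energy is ΔE = hc/λ = 1240 / 1880 = 0.6596 eV.
With Z = 1, ΔE = 13.60 × (1/n_f² − 1/n_i²), so 1/n_f² − 1/n_i² = 0.04850.
Trying n_f = 3 gives 1/n_i² = 0.06261, i.e. n_i ≈ 4; this pair matches.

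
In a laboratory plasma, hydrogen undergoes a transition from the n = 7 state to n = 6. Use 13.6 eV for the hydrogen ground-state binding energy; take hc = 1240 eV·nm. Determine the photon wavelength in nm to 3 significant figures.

ΔE = 13.60 × (1/6² − 1/7²) = 13.60 × 0.007370 = 0.1002 eV.
λ = hc/ΔE = 1240 / 0.1002 = 12400 nm.

12400 nm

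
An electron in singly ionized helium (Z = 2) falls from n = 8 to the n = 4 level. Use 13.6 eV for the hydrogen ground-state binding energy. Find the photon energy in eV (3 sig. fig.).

2.55 eV

The Bohr energies scale as Z², so for Z = 2: E_n = −54.40/n² eV.
E_8 = −54.40/64 = −0.8500 eV and E_4 = −54.40/16 = −3.400 eV.
The photon energy is |E_8 − E_4| = 2.55 eV.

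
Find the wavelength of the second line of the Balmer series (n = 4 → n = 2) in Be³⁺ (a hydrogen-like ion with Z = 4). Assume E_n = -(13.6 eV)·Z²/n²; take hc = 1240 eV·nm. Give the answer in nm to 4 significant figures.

The Balmer series terminates on n_f = 2; the second line has n_i = 2+2 = 4.
ΔE = 217.6 × (1/2² − 1/4²) = 40.80 eV.
λ = 1240 / 40.80 = 30.39 nm.

30.39 nm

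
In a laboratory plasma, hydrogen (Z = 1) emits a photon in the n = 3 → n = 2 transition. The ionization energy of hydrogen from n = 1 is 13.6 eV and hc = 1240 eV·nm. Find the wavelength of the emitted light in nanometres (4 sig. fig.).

ΔE = 13.60 × (1/2² − 1/3²) = 13.60 × 0.1389 = 1.889 eV.
λ = hc/ΔE = 1240 / 1.889 = 656.5 nm.

656.5 nm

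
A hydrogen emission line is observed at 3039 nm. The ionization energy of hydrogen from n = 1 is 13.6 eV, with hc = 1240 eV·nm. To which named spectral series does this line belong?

Pfund

ΔE = 1240/3039 = 0.4080 eV.
This matches 13.6 × (1/5² − 1/10²), so n_f = 5: the Pfund series.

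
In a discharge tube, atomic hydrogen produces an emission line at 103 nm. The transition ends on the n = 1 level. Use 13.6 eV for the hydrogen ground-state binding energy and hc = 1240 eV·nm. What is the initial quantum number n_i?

n_i = 3

The photon energy is ΔE = hc/λ = 1240 / 103 = 12.04 eV.
With Z = 1, ΔE = 13.60 × (1/n_f² − 1/n_i²), so 1/n_f² − 1/n_i² = 0.8852.
With n_f = 1: 1/n_i² = 1/1 − 0.8852 = 0.1148, so n_i ≈ 2.95.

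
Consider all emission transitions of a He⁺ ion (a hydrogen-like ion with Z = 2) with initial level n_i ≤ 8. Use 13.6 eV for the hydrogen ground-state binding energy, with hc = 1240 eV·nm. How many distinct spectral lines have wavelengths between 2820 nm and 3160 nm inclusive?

1

Enumerate all n_i → n_f pairs with 1 ≤ n_f < n_i ≤ 8 and compute λ = 1240 / [13.6·4·(1/n_f² − 1/n_i²)].
Lines falling in [2820, 3160] nm: 7→6 (3093 nm).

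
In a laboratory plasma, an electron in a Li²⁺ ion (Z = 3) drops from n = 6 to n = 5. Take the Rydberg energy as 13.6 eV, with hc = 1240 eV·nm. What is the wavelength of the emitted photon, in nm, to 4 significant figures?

For Z = 3 the level energies scale as Z², so the effective Rydberg energy is 13.6 × 9 = 122.4 eV.
ΔE = 122.4 × (1/5² − 1/6²) = 122.4 × 0.01222 = 1.496 eV.
λ = hc/ΔE = 1240 / 1.496 = 828.9 nm.

828.9 nm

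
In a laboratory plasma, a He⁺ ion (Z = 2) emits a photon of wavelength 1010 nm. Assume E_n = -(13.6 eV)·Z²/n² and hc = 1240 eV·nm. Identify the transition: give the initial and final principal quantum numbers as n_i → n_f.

n_i = 5, n_f = 4

The photon energy is ΔE = hc/λ = 1240 / 1010 = 1.228 eV.
With Z = 2, ΔE = 54.40 × (1/n_f² − 1/n_i²), so 1/n_f² − 1/n_i² = 0.02257.
Trying n_f = 4 gives 1/n_i² = 0.03993, i.e. n_i ≈ 5; this pair matches.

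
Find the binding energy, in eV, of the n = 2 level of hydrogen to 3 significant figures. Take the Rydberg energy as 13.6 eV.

3.40 eV

E_2 = −13.60/4 = −3.40 eV, so ionization (to E = 0) requires 3.40 eV.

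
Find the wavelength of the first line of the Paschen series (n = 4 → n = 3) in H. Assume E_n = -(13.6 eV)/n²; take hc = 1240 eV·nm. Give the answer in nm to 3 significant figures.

1880 nm

The Paschen series terminates on n_f = 3; the first line has n_i = 3+1 = 4.
ΔE = 13.60 × (1/3² − 1/4²) = 0.6611 eV.
λ = 1240 / 0.6611 = 1880 nm.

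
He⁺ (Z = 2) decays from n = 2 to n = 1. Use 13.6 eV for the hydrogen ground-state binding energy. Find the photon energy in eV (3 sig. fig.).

The Bohr energies scale as Z², so for Z = 2: E_n = −54.40/n² eV.
E_2 = −54.40/4 = −13.60 eV and E_1 = −54.40/1 = −54.40 eV.
The photon energy is |E_2 − E_1| = 40.8 eV.

40.8 eV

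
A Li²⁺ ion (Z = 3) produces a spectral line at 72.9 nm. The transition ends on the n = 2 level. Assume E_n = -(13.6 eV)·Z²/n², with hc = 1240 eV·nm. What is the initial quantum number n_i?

n_i = 3

The photon energy is ΔE = hc/λ = 1240 / 72.9 = 17.01 eV.
With Z = 3, ΔE = 122.4 × (1/n_f² − 1/n_i²), so 1/n_f² − 1/n_i² = 0.1390.
With n_f = 2: 1/n_i² = 1/4 − 0.1390 = 0.1110, so n_i ≈ 3.00.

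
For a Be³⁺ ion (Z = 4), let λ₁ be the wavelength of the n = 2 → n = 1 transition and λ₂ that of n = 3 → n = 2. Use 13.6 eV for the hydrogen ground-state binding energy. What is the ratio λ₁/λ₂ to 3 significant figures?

0.185

λ ∝ 1/ΔE ∝ 1/(1/n_f² − 1/n_i²), and the Z² and hc factors cancel in the ratio.
λ₁/λ₂ = (1/2² − 1/3²)/(1/1² − 1/2²) = 0.1389/0.7500 = 0.185.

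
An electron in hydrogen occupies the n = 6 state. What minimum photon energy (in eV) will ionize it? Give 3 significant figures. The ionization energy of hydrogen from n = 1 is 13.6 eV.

E_6 = −13.60/36 = −0.378 eV, so ionization (to E = 0) requires 0.378 eV.

0.378 eV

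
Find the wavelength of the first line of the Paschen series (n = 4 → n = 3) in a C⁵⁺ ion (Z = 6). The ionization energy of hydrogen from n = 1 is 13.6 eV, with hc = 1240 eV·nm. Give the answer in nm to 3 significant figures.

52.1 nm

The Paschen series terminates on n_f = 3; the first line has n_i = 3+1 = 4.
ΔE = 489.6 × (1/3² − 1/4²) = 23.80 eV.
λ = 1240 / 23.80 = 52.1 nm.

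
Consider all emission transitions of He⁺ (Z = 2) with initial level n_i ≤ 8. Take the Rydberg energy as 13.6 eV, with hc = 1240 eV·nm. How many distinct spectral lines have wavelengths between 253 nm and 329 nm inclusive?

2

Enumerate all n_i → n_f pairs with 1 ≤ n_f < n_i ≤ 8 and compute λ = 1240 / [13.6·4·(1/n_f² − 1/n_i²)].
Lines falling in [253, 329] nm: 6→3 (273.5 nm), 5→3 (320.5 nm).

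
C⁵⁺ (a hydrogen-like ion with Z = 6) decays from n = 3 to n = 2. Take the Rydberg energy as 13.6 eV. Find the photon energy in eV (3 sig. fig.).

68.0 eV

The Bohr energies scale as Z², so for Z = 6: E_n = −489.6/n² eV.
E_3 = −489.6/9 = −54.40 eV and E_2 = −489.6/4 = −122.4 eV.
The photon energy is |E_3 − E_2| = 68.0 eV.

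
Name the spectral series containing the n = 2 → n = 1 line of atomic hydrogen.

Lyman

The series is set by the lower level: n_f = 1 is the Lyman series.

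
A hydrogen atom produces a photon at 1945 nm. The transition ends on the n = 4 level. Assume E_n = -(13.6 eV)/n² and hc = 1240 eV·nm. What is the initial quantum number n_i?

The photon energy is ΔE = hc/λ = 1240 / 1945 = 0.6375 eV.
With Z = 1, ΔE = 13.60 × (1/n_f² − 1/n_i²), so 1/n_f² − 1/n_i² = 0.04688.
With n_f = 4: 1/n_i² = 1/16 − 0.04688 = 0.01562, so n_i ≈ 8.00.

n_i = 8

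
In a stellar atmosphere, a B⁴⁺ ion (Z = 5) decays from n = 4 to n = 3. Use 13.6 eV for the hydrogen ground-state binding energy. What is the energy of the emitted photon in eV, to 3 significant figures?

16.5 eV

The Bohr energies scale as Z², so for Z = 5: E_n = −340.0/n² eV.
E_4 = −340.0/16 = −21.25 eV and E_3 = −340.0/9 = −37.78 eV.
The photon energy is |E_4 − E_3| = 16.5 eV.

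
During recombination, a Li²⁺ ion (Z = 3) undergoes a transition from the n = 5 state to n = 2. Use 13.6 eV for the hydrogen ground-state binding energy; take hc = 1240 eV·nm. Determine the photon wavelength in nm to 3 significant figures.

48.2 nm

For Z = 3 the level energies scale as Z², so the effective Rydberg energy is 13.6 × 9 = 122.4 eV.
ΔE = 122.4 × (1/2² − 1/5²) = 122.4 × 0.2100 = 25.70 eV.
λ = hc/ΔE = 1240 / 25.70 = 48.2 nm.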